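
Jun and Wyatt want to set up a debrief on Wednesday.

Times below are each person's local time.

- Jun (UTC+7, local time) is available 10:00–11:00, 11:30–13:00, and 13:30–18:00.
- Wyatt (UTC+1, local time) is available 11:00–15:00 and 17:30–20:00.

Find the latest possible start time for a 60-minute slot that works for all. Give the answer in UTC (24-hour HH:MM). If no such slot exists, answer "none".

Jun → UTC: 03:00–04:00, 04:30–06:00, 06:30–11:00.
Wyatt → UTC: 10:00–14:00, 16:30–19:00.
Jun ∩ Wyatt: 10:00–11:00.
Windows ≥ 60 min: 10:00–11:00.
Latest start in the last window 10:00–11:00 is 11:00 − 60 min = 10:00.

10:00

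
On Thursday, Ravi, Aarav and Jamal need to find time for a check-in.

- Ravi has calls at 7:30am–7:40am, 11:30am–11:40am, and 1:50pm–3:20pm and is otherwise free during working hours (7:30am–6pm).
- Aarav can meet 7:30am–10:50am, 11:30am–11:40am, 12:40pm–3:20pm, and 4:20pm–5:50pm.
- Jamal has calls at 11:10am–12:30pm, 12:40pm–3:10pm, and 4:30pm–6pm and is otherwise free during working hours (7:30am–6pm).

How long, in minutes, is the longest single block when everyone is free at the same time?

Ravi free within 07:30–18:00: 07:40–11:30, 11:40–13:50, 15:20–18:00.
Jamal free within 07:30–18:00: 07:30–11:10, 12:30–12:40, 15:10–16:30.
Ravi ∩ Aarav: 07:40–10:50, 12:40–13:50, 16:20–17:50.
Ravi ∩ Aarav ∩ Jamal: 07:40–10:50, 16:20–16:30.
Common window lengths: 190, 10 min; longest is 190.

190 minutes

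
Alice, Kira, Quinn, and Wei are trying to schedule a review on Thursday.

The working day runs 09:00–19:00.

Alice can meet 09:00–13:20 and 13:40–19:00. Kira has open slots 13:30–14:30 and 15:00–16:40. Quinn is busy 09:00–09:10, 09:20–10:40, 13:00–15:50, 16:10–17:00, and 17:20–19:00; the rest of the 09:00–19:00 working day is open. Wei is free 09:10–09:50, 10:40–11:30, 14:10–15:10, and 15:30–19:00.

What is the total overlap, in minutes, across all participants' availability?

20 minutes

Quinn free within 09:00–19:00: 09:10–09:20, 10:40–13:00, 15:50–16:10, 17:00–17:20.
Alice ∩ Kira: 13:40–14:30, 15:00–16:40.
Alice ∩ Kira ∩ Quinn: 15:50–16:10.
Alice ∩ Kira ∩ Quinn ∩ Wei: 15:50–16:10.
Total common minutes: 20.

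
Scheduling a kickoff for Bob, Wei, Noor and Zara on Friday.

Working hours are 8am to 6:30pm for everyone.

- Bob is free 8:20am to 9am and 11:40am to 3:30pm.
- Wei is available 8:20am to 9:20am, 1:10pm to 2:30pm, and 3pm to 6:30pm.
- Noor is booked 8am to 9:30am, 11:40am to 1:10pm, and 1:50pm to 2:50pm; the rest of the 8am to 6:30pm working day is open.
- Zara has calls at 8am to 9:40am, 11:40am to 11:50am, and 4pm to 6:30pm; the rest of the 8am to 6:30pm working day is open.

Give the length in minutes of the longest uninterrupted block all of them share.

40 minutes

Noor free within 08:00–18:30: 09:30–11:40, 13:10–13:50, 14:50–18:30.
Zara free within 08:00–18:30: 09:40–11:40, 11:50–16:00.
Bob ∩ Wei: 08:20–09:00, 13:10–14:30, 15:00–15:30.
Bob ∩ Wei ∩ Noor: 13:10–13:50, 15:00–15:30.
Bob ∩ Wei ∩ Noor ∩ Zara: 13:10–13:50, 15:00–15:30.
Common window lengths: 40, 30 min; longest is 40.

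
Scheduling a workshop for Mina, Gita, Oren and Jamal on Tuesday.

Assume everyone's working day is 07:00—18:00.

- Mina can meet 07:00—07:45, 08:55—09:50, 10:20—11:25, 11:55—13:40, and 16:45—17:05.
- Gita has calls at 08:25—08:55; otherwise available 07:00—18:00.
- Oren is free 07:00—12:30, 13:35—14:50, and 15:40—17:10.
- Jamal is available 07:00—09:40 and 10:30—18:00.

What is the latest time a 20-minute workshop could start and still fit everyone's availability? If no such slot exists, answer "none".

Gita free within 07:00–18:00: 07:00–08:25, 08:55–18:00.
Mina ∩ Gita: 07:00–07:45, 08:55–09:50, 10:20–11:25, 11:55–13:40, 16:45–17:05.
Mina ∩ Gita ∩ Oren: 07:00–07:45, 08:55–09:50, 10:20–11:25, 11:55–12:30, 13:35–13:40, 16:45–17:05.
Mina ∩ Gita ∩ Oren ∩ Jamal: 07:00–07:45, 08:55–09:40, 10:30–11:25, 11:55–12:30, 13:35–13:40, 16:45–17:05.
Windows ≥ 20 min: 07:00–07:45, 08:55–09:40, 10:30–11:25, 11:55–12:30, 16:45–17:05.
Latest start in the last window 16:45–17:05 is 17:05 − 20 min = 16:45.

16:45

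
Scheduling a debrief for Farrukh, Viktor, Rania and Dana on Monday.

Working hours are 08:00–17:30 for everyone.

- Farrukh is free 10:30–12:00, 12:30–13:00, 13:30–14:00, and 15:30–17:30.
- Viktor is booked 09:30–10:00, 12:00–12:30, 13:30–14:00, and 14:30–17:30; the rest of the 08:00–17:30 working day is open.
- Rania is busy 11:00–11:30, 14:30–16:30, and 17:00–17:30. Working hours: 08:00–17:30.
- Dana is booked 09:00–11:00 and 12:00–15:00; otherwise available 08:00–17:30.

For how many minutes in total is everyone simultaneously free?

Viktor free within 08:00–17:30: 08:00–09:30, 10:00–12:00, 12:30–13:30, 14:00–14:30.
Rania free within 08:00–17:30: 08:00–11:00, 11:30–14:30, 16:30–17:00.
Dana free within 08:00–17:30: 08:00–09:00, 11:00–12:00, 15:00–17:30.
Farrukh ∩ Viktor: 10:30–12:00, 12:30–13:00.
Farrukh ∩ Viktor ∩ Rania: 10:30–11:00, 11:30–12:00, 12:30–13:00.
Farrukh ∩ Viktor ∩ Rania ∩ Dana: 11:30–12:00.
Total common minutes: 30.

30 minutes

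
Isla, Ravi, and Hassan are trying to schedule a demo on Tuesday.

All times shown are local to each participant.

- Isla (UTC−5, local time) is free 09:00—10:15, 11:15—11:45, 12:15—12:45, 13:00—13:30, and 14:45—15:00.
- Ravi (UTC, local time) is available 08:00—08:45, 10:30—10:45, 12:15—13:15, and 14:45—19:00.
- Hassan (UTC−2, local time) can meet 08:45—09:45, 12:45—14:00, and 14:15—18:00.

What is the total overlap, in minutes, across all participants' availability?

Isla → UTC: 14:00–15:15, 16:15–16:45, 17:15–17:45, 18:00–18:30, 19:45–20:00.
Ravi → UTC: 08:00–08:45, 10:30–10:45, 12:15–13:15, 14:45–19:00.
Hassan → UTC: 10:45–11:45, 14:45–16:00, 16:15–20:00.
Isla ∩ Ravi: 14:45–15:15, 16:15–16:45, 17:15–17:45, 18:00–18:30.
Isla ∩ Ravi ∩ Hassan: 14:45–15:15, 16:15–16:45, 17:15–17:45, 18:00–18:30.
Total common minutes: 30 + 30 + 30 + 30 = 120.

120 minutes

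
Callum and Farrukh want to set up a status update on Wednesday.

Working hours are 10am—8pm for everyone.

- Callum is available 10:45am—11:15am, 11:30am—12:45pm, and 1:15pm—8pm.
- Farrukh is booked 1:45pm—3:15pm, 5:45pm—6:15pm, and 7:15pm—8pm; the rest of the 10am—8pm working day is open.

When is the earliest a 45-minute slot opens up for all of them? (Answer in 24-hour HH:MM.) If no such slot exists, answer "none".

Farrukh free within 10:00–20:00: 10:00–13:45, 15:15–17:45, 18:15–19:15.
Callum ∩ Farrukh: 10:45–11:15, 11:30–12:45, 13:15–13:45, 15:15–17:45, 18:15–19:15.
Windows ≥ 45 min: 11:30–12:45, 15:15–17:45, 18:15–19:15.
Earliest such window starts at 11:30.

11:30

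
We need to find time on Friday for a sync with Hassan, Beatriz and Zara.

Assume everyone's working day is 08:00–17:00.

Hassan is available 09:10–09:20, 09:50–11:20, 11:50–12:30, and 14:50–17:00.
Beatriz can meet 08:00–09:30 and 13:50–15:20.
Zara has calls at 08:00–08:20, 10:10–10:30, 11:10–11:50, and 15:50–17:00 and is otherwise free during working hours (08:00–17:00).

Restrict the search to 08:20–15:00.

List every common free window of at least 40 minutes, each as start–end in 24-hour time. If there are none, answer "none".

Zara free within 08:00–17:00: 08:20–10:10, 10:30–11:10, 11:50–15:50.
Hassan ∩ Beatriz: 09:10–09:20, 14:50–15:20.
Hassan ∩ Beatriz ∩ Zara: 09:10–09:20, 14:50–15:20.
Restricted to 08:20–15:00: 09:10–09:20, 14:50–15:00.
Windows ≥ 40 min: (none).

none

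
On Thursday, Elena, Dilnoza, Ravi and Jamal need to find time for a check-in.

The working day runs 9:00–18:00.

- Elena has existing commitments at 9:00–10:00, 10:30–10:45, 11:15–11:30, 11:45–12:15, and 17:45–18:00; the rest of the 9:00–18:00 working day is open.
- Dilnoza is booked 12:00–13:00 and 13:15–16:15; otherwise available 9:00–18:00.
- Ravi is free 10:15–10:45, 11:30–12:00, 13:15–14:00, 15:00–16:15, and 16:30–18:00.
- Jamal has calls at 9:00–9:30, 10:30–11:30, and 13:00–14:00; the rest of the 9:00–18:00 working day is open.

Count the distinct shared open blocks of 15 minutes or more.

Elena free within 09:00–18:00: 10:00–10:30, 10:45–11:15, 11:30–11:45, 12:15–17:45.
Dilnoza free within 09:00–18:00: 09:00–12:00, 13:00–13:15, 16:15–18:00.
Jamal free within 09:00–18:00: 09:30–10:30, 11:30–13:00, 14:00–18:00.
Elena ∩ Dilnoza: 10:00–10:30, 10:45–11:15, 11:30–11:45, 13:00–13:15, 16:15–17:45.
Elena ∩ Dilnoza ∩ Ravi: 10:15–10:30, 11:30–11:45, 16:30–17:45.
Elena ∩ Dilnoza ∩ Ravi ∩ Jamal: 10:15–10:30, 11:30–11:45, 16:30–17:45.
Windows ≥ 15 min: 10:15–10:30, 11:30–11:45, 16:30–17:45.
That's 3 windows.

3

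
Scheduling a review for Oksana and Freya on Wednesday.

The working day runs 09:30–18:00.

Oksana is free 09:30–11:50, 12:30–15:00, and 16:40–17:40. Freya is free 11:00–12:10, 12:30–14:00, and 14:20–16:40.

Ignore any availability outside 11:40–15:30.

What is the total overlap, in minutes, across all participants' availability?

Oksana ∩ Freya: 11:00–11:50, 12:30–14:00, 14:20–15:00.
Restricted to 11:40–15:30: 11:40–11:50, 12:30–14:00, 14:20–15:00.
Total common minutes: 10 + 90 + 40 = 140.

140 minutes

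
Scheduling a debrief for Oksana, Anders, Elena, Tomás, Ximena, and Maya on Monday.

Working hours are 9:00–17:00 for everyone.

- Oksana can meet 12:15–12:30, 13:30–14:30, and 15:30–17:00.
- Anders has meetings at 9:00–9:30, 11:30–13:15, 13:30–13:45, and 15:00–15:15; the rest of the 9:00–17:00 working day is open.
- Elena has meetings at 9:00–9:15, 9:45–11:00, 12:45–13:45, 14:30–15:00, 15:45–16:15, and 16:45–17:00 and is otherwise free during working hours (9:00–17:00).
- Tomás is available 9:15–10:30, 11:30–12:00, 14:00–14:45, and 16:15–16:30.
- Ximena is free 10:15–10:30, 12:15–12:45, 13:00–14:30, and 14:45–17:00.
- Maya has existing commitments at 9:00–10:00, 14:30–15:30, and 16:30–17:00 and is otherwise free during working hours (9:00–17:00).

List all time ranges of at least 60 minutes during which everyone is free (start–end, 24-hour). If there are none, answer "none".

Anders free within 09:00–17:00: 09:30–11:30, 13:15–13:30, 13:45–15:00, 15:15–17:00.
Elena free within 09:00–17:00: 09:15–09:45, 11:00–12:45, 13:45–14:30, 15:00–15:45, 16:15–16:45.
Maya free within 09:00–17:00: 10:00–14:30, 15:30–16:30.
Oksana ∩ Anders: 13:45–14:30, 15:30–17:00.
Oksana ∩ Anders ∩ Elena: 13:45–14:30, 15:30–15:45, 16:15–16:45.
Oksana ∩ Anders ∩ Elena ∩ Tomás: 14:00–14:30, 16:15–16:30.
Oksana ∩ Anders ∩ Elena ∩ Tomás ∩ Ximena: 14:00–14:30, 16:15–16:30.
Oksana ∩ Anders ∩ Elena ∩ Tomás ∩ Ximena ∩ Maya: 14:00–14:30, 16:15–16:30.
Windows ≥ 60 min: (none).

none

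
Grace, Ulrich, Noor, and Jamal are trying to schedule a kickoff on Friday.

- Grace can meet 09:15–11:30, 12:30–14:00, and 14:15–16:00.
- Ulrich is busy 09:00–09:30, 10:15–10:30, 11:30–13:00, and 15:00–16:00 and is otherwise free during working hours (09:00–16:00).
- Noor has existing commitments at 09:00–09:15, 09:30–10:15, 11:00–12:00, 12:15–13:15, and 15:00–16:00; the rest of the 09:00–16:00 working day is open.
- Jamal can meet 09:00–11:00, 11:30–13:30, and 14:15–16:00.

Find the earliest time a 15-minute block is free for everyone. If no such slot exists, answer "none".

Ulrich free within 09:00–16:00: 09:30–10:15, 10:30–11:30, 13:00–15:00.
Noor free within 09:00–16:00: 09:15–09:30, 10:15–11:00, 12:00–12:15, 13:15–15:00.
Grace ∩ Ulrich: 09:30–10:15, 10:30–11:30, 13:00–14:00, 14:15–15:00.
Grace ∩ Ulrich ∩ Noor: 10:30–11:00, 13:15–14:00, 14:15–15:00.
Grace ∩ Ulrich ∩ Noor ∩ Jamal: 10:30–11:00, 13:15–13:30, 14:15–15:00.
Windows ≥ 15 min: 10:30–11:00, 13:15–13:30, 14:15–15:00.
Earliest such window starts at 10:30.

10:30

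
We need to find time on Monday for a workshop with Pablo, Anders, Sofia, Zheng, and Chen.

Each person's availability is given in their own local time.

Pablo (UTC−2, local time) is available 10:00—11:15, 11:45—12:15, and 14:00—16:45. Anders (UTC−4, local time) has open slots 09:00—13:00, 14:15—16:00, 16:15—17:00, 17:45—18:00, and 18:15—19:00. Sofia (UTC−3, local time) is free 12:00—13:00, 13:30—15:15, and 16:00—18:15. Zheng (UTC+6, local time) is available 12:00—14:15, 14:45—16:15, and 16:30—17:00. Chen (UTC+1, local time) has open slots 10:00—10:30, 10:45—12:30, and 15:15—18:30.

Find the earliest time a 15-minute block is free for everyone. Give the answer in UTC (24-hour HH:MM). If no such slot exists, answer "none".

none

Pablo → UTC: 12:00–13:15, 13:45–14:15, 16:00–18:45.
Anders → UTC: 13:00–17:00, 18:15–20:00, 20:15–21:00, 21:45–22:00, 22:15–23:00.
Sofia → UTC: 15:00–16:00, 16:30–18:15, 19:00–21:15.
Zheng → UTC: 06:00–08:15, 08:45–10:15, 10:30–11:00.
Chen → UTC: 09:00–09:30, 09:45–11:30, 14:15–17:30.
Pablo ∩ Anders: 13:00–13:15, 13:45–14:15, 16:00–17:00, 18:15–18:45.
Pablo ∩ Anders ∩ Sofia: 16:30–17:00.
Pablo ∩ Anders ∩ Sofia ∩ Zheng: (none).
Pablo ∩ Anders ∩ Sofia ∩ Zheng ∩ Chen: (none).
Windows ≥ 15 min: (none).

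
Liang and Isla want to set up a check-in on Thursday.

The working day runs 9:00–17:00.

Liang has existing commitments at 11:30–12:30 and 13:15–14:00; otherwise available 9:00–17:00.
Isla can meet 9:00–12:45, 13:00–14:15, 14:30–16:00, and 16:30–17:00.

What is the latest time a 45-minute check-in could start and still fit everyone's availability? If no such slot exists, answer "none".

15:15

Liang free within 09:00–17:00: 09:00–11:30, 12:30–13:15, 14:00–17:00.
Liang ∩ Isla: 09:00–11:30, 12:30–12:45, 13:00–13:15, 14:00–14:15, 14:30–16:00, 16:30–17:00.
Windows ≥ 45 min: 09:00–11:30, 14:30–16:00.
Latest start in the last window 14:30–16:00 is 16:00 − 45 min = 15:15.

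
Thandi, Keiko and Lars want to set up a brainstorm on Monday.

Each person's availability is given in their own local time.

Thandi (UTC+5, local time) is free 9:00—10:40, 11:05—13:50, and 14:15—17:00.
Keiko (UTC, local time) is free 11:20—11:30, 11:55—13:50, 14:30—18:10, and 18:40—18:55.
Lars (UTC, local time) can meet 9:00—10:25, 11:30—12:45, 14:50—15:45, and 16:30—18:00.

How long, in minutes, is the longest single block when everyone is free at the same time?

Thandi → UTC: 04:00–05:40, 06:05–08:50, 09:15–12:00.
Keiko → UTC: 11:20–11:30, 11:55–13:50, 14:30–18:10, 18:40–18:55.
Lars → UTC: 09:00–10:25, 11:30–12:45, 14:50–15:45, 16:30–18:00.
Thandi ∩ Keiko: 11:20–11:30, 11:55–12:00.
Thandi ∩ Keiko ∩ Lars: 11:55–12:00.
Single common window of 5 minutes.

5 minutes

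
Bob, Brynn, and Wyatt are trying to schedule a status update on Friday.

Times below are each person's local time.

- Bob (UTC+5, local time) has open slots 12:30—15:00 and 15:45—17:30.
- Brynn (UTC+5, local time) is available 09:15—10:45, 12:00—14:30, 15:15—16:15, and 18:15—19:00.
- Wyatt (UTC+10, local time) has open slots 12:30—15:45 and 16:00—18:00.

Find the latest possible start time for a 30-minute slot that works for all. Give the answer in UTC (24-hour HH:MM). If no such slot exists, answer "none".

Bob → UTC: 07:30–10:00, 10:45–12:30.
Brynn → UTC: 04:15–05:45, 07:00–09:30, 10:15–11:15, 13:15–14:00.
Wyatt → UTC: 02:30–05:45, 06:00–08:00.
Bob ∩ Brynn: 07:30–09:30, 10:45–11:15.
Bob ∩ Brynn ∩ Wyatt: 07:30–08:00.
Windows ≥ 30 min: 07:30–08:00.
Latest start in the last window 07:30–08:00 is 08:00 − 30 min = 07:30.

07:30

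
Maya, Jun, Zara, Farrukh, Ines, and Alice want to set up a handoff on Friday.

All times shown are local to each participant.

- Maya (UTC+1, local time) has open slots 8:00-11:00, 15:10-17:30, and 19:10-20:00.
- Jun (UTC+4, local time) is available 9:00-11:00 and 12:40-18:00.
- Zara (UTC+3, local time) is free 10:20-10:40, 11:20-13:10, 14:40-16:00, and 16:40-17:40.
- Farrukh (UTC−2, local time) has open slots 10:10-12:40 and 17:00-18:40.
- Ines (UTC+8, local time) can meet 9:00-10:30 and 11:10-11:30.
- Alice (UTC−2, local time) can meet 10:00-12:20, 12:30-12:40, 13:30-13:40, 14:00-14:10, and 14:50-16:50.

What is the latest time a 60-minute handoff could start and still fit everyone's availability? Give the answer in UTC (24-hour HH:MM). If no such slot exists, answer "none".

Maya → UTC: 07:00–10:00, 14:10–16:30, 18:10–19:00.
Jun → UTC: 05:00–07:00, 08:40–14:00.
Zara → UTC: 07:20–07:40, 08:20–10:10, 11:40–13:00, 13:40–14:40.
Farrukh → UTC: 12:10–14:40, 19:00–20:40.
Ines → UTC: 01:00–02:30, 03:10–03:30.
Alice → UTC: 12:00–14:20, 14:30–14:40, 15:30–15:40, 16:00–16:10, 16:50–18:50.
Maya ∩ Jun: 08:40–10:00.
Maya ∩ Jun ∩ Zara: 08:40–10:00.
Maya ∩ Jun ∩ Zara ∩ Farrukh: (none).
Maya ∩ Jun ∩ Zara ∩ Farrukh ∩ Ines: (none).
Maya ∩ Jun ∩ Zara ∩ Farrukh ∩ Ines ∩ Alice: (none).
Windows ≥ 60 min: (none).

none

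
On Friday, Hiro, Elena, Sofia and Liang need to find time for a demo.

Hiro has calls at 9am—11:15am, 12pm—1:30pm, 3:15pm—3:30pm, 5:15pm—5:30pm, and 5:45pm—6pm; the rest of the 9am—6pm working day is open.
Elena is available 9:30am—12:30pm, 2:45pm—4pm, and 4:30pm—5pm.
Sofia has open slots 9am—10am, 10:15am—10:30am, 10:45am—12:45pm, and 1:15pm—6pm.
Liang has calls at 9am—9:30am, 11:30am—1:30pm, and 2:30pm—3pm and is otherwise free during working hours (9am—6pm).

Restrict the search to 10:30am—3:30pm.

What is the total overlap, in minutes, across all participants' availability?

Hiro free within 09:00–18:00: 11:15–12:00, 13:30–15:15, 15:30–17:15, 17:30–17:45.
Liang free within 09:00–18:00: 09:30–11:30, 13:30–14:30, 15:00–18:00.
Hiro ∩ Elena: 11:15–12:00, 14:45–15:15, 15:30–16:00, 16:30–17:00.
Hiro ∩ Elena ∩ Sofia: 11:15–12:00, 14:45–15:15, 15:30–16:00, 16:30–17:00.
Hiro ∩ Elena ∩ Sofia ∩ Liang: 11:15–11:30, 15:00–15:15, 15:30–16:00, 16:30–17:00.
Restricted to 10:30–15:30: 11:15–11:30, 15:00–15:15.
Total common minutes: 15 + 15 = 30.

30 minutes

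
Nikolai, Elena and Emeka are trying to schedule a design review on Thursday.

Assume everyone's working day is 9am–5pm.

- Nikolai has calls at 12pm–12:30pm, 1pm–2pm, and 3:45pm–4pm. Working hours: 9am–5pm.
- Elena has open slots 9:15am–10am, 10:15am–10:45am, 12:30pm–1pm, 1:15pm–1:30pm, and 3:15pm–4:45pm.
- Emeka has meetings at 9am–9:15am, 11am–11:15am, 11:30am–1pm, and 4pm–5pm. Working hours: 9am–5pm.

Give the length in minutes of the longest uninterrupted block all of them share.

Nikolai free within 09:00–17:00: 09:00–12:00, 12:30–13:00, 14:00–15:45, 16:00–17:00.
Emeka free within 09:00–17:00: 09:15–11:00, 11:15–11:30, 13:00–16:00.
Nikolai ∩ Elena: 09:15–10:00, 10:15–10:45, 12:30–13:00, 15:15–15:45, 16:00–16:45.
Nikolai ∩ Elena ∩ Emeka: 09:15–10:00, 10:15–10:45, 15:15–15:45.
Common window lengths: 45, 30, 30 min; longest is 45.

45 minutes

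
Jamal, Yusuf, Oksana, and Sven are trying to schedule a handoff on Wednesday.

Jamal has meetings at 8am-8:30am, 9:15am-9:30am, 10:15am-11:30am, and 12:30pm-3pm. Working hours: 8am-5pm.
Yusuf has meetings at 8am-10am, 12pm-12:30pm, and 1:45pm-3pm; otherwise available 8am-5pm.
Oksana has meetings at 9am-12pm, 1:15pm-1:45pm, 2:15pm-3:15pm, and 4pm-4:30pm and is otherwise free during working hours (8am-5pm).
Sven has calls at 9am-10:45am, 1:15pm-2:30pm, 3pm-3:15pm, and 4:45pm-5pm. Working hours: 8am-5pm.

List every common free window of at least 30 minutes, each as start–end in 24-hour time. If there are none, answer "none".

15:15–16:00

Jamal free within 08:00–17:00: 08:30–09:15, 09:30–10:15, 11:30–12:30, 15:00–17:00.
Yusuf free within 08:00–17:00: 10:00–12:00, 12:30–13:45, 15:00–17:00.
Oksana free within 08:00–17:00: 08:00–09:00, 12:00–13:15, 13:45–14:15, 15:15–16:00, 16:30–17:00.
Sven free within 08:00–17:00: 08:00–09:00, 10:45–13:15, 14:30–15:00, 15:15–16:45.
Jamal ∩ Yusuf: 10:00–10:15, 11:30–12:00, 15:00–17:00.
Jamal ∩ Yusuf ∩ Oksana: 15:15–16:00, 16:30–17:00.
Jamal ∩ Yusuf ∩ Oksana ∩ Sven: 15:15–16:00, 16:30–16:45.
Windows ≥ 30 min: 15:15–16:00.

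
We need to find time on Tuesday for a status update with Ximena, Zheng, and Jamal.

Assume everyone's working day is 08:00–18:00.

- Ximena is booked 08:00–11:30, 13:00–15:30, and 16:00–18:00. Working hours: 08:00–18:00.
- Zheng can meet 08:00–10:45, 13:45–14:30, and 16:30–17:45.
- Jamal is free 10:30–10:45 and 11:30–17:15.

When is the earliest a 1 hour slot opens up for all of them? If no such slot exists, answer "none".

Ximena free within 08:00–18:00: 11:30–13:00, 15:30–16:00.
Ximena ∩ Zheng: (none).
Ximena ∩ Zheng ∩ Jamal: (none).
Windows ≥ 60 min: (none).

none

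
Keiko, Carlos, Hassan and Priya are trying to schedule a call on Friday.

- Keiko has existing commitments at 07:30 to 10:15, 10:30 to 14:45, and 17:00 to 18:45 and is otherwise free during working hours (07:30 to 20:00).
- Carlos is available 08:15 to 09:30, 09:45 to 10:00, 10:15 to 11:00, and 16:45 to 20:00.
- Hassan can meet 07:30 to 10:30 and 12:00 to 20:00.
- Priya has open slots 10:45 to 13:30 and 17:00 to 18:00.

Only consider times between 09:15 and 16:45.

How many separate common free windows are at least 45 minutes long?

Keiko free within 07:30–20:00: 10:15–10:30, 14:45–17:00, 18:45–20:00.
Keiko ∩ Carlos: 10:15–10:30, 16:45–17:00, 18:45–20:00.
Keiko ∩ Carlos ∩ Hassan: 10:15–10:30, 16:45–17:00, 18:45–20:00.
Keiko ∩ Carlos ∩ Hassan ∩ Priya: (none).
Restricted to 09:15–16:45: (none).
Windows ≥ 45 min: (none).
That's 0 windows.

0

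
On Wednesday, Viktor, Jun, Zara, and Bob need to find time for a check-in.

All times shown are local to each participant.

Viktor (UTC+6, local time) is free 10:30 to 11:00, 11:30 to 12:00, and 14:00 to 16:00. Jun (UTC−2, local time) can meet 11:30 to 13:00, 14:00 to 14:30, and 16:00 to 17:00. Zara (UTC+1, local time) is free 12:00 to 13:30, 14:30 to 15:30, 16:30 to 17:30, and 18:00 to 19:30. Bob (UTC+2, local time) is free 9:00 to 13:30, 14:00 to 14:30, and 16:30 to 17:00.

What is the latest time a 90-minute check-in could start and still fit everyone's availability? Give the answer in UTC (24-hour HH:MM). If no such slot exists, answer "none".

Viktor → UTC: 04:30–05:00, 05:30–06:00, 08:00–10:00.
Jun → UTC: 13:30–15:00, 16:00–16:30, 18:00–19:00.
Zara → UTC: 11:00–12:30, 13:30–14:30, 15:30–16:30, 17:00–18:30.
Bob → UTC: 07:00–11:30, 12:00–12:30, 14:30–15:00.
Viktor ∩ Jun: (none).
Viktor ∩ Jun ∩ Zara: (none).
Viktor ∩ Jun ∩ Zara ∩ Bob: (none).
Windows ≥ 90 min: (none).

none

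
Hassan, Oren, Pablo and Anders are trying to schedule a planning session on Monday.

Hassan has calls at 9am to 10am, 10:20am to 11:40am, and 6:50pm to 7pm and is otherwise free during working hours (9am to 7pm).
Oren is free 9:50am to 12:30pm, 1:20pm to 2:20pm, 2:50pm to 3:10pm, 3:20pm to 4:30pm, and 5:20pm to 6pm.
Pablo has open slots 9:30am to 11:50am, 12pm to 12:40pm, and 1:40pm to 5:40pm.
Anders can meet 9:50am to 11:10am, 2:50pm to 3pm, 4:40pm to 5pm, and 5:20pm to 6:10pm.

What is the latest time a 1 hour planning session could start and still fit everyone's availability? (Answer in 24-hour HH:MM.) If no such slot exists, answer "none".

Hassan free within 09:00–19:00: 10:00–10:20, 11:40–18:50.
Hassan ∩ Oren: 10:00–10:20, 11:40–12:30, 13:20–14:20, 14:50–15:10, 15:20–16:30, 17:20–18:00.
Hassan ∩ Oren ∩ Pablo: 10:00–10:20, 11:40–11:50, 12:00–12:30, 13:40–14:20, 14:50–15:10, 15:20–16:30, 17:20–17:40.
Hassan ∩ Oren ∩ Pablo ∩ Anders: 10:00–10:20, 14:50–15:00, 17:20–17:40.
Windows ≥ 60 min: (none).

none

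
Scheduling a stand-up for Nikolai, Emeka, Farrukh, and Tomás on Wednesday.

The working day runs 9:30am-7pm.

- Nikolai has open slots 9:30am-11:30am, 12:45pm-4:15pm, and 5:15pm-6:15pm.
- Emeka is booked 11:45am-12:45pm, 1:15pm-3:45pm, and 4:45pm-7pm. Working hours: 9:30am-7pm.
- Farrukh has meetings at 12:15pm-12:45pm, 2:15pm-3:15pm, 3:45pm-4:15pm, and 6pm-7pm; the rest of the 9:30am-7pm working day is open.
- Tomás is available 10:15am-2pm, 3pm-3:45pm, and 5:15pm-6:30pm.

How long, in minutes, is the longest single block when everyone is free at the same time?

Emeka free within 09:30–19:00: 09:30–11:45, 12:45–13:15, 15:45–16:45.
Farrukh free within 09:30–19:00: 09:30–12:15, 12:45–14:15, 15:15–15:45, 16:15–18:00.
Nikolai ∩ Emeka: 09:30–11:30, 12:45–13:15, 15:45–16:15.
Nikolai ∩ Emeka ∩ Farrukh: 09:30–11:30, 12:45–13:15.
Nikolai ∩ Emeka ∩ Farrukh ∩ Tomás: 10:15–11:30, 12:45–13:15.
Common window lengths: 75, 30 min; longest is 75.

75 minutes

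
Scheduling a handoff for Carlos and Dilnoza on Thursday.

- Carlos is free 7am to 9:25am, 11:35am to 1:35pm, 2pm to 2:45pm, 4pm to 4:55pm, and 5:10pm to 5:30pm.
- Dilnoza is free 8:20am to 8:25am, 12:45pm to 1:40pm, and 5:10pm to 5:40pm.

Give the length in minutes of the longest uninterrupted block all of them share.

50 minutes

Carlos ∩ Dilnoza: 08:20–08:25, 12:45–13:35, 17:10–17:30.
Common window lengths: 5, 50, 20 min; longest is 50.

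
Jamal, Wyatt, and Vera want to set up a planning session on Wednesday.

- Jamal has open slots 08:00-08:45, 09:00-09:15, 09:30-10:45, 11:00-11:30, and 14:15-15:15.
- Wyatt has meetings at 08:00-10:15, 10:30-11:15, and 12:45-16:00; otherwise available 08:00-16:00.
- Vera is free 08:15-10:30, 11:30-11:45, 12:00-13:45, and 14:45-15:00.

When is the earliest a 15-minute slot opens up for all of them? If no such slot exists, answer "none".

10:15

Wyatt free within 08:00–16:00: 10:15–10:30, 11:15–12:45.
Jamal ∩ Wyatt: 10:15–10:30, 11:15–11:30.
Jamal ∩ Wyatt ∩ Vera: 10:15–10:30.
Windows ≥ 15 min: 10:15–10:30.
Earliest such window starts at 10:15.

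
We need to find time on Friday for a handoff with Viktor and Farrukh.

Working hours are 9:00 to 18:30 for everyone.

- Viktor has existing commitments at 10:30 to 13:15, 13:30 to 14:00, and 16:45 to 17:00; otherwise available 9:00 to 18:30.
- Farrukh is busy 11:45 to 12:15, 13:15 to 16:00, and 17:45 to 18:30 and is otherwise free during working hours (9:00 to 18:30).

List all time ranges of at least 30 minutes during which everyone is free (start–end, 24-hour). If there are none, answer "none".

Viktor free within 09:00–18:30: 09:00–10:30, 13:15–13:30, 14:00–16:45, 17:00–18:30.
Farrukh free within 09:00–18:30: 09:00–11:45, 12:15–13:15, 16:00–17:45.
Viktor ∩ Farrukh: 09:00–10:30, 16:00–16:45, 17:00–17:45.
Windows ≥ 30 min: 09:00–10:30, 16:00–16:45, 17:00–17:45.

09:00–10:30, 16:00–16:45, 17:00–17:45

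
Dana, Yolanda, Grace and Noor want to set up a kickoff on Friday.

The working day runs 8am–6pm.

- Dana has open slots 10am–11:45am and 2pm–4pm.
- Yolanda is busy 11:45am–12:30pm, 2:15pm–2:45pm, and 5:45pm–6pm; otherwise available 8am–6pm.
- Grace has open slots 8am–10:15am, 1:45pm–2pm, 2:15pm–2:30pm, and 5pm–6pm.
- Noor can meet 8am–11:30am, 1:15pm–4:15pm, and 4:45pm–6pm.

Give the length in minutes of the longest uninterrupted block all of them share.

15 minutes

Yolanda free within 08:00–18:00: 08:00–11:45, 12:30–14:15, 14:45–17:45.
Dana ∩ Yolanda: 10:00–11:45, 14:00–14:15, 14:45–16:00.
Dana ∩ Yolanda ∩ Grace: 10:00–10:15.
Dana ∩ Yolanda ∩ Grace ∩ Noor: 10:00–10:15.
Single common window of 15 minutes.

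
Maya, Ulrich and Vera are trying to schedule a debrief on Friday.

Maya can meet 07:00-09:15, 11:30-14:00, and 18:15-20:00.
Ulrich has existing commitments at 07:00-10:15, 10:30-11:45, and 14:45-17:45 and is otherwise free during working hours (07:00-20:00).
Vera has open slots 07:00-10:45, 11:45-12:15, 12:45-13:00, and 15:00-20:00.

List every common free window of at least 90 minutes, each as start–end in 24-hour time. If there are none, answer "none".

18:15–20:00

Ulrich free within 07:00–20:00: 10:15–10:30, 11:45–14:45, 17:45–20:00.
Maya ∩ Ulrich: 11:45–14:00, 18:15–20:00.
Maya ∩ Ulrich ∩ Vera: 11:45–12:15, 12:45–13:00, 18:15–20:00.
Windows ≥ 90 min: 18:15–20:00.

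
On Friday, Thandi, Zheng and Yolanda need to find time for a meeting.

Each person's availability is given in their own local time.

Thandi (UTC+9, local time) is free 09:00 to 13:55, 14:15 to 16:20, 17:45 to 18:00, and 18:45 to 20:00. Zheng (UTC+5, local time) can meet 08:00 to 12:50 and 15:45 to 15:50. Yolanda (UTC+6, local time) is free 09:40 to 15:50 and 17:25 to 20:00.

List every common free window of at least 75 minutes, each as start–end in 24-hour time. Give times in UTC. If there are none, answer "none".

03:40–04:55, 05:15–07:20

Thandi → UTC: 00:00–04:55, 05:15–07:20, 08:45–09:00, 09:45–11:00.
Zheng → UTC: 03:00–07:50, 10:45–10:50.
Yolanda → UTC: 03:40–09:50, 11:25–14:00.
Thandi ∩ Zheng: 03:00–04:55, 05:15–07:20, 10:45–10:50.
Thandi ∩ Zheng ∩ Yolanda: 03:40–04:55, 05:15–07:20.
Windows ≥ 75 min: 03:40–04:55, 05:15–07:20.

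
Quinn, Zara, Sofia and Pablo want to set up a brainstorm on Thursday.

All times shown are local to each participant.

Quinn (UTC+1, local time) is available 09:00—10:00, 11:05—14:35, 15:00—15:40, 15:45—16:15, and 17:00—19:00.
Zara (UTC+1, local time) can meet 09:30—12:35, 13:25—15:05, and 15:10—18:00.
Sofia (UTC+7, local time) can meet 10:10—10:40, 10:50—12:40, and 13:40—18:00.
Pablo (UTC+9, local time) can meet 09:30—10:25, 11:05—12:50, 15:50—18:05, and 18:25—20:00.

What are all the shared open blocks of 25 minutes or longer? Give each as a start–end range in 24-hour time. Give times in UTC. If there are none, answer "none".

Quinn → UTC: 08:00–09:00, 10:05–13:35, 14:00–14:40, 14:45–15:15, 16:00–18:00.
Zara → UTC: 08:30–11:35, 12:25–14:05, 14:10–17:00.
Sofia → UTC: 03:10–03:40, 03:50–05:40, 06:40–11:00.
Pablo → UTC: 00:30–01:25, 02:05–03:50, 06:50–09:05, 09:25–11:00.
Quinn ∩ Zara: 08:30–09:00, 10:05–11:35, 12:25–13:35, 14:00–14:05, 14:10–14:40, 14:45–15:15, 16:00–17:00.
Quinn ∩ Zara ∩ Sofia: 08:30–09:00, 10:05–11:00.
Quinn ∩ Zara ∩ Sofia ∩ Pablo: 08:30–09:00, 10:05–11:00.
Windows ≥ 25 min: 08:30–09:00, 10:05–11:00.

08:30–09:00, 10:05–11:00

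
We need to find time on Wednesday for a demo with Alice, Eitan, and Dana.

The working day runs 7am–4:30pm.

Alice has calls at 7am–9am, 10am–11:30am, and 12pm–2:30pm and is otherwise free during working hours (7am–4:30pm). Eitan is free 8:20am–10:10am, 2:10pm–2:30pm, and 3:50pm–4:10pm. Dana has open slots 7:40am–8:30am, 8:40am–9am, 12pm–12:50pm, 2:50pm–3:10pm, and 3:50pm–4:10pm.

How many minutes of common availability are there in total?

Alice free within 07:00–16:30: 09:00–10:00, 11:30–12:00, 14:30–16:30.
Alice ∩ Eitan: 09:00–10:00, 15:50–16:10.
Alice ∩ Eitan ∩ Dana: 15:50–16:10.
Total common minutes: 20.

20 minutes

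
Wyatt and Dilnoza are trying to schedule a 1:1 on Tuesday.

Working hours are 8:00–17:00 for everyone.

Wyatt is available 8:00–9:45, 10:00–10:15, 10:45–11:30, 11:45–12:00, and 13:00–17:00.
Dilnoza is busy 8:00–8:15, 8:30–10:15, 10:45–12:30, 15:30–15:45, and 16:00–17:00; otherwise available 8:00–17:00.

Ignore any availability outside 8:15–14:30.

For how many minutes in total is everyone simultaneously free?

105 minutes

Dilnoza free within 08:00–17:00: 08:15–08:30, 10:15–10:45, 12:30–15:30, 15:45–16:00.
Wyatt ∩ Dilnoza: 08:15–08:30, 13:00–15:30, 15:45–16:00.
Restricted to 08:15–14:30: 08:15–08:30, 13:00–14:30.
Total common minutes: 15 + 90 = 105.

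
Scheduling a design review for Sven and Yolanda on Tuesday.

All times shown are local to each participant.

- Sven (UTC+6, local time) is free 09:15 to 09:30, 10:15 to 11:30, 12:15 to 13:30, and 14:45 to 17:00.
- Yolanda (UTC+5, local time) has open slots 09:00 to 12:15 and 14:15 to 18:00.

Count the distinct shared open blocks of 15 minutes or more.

3

Sven → UTC: 03:15–03:30, 04:15–05:30, 06:15–07:30, 08:45–11:00.
Yolanda → UTC: 04:00–07:15, 09:15–13:00.
Sven ∩ Yolanda: 04:15–05:30, 06:15–07:15, 09:15–11:00.
Windows ≥ 15 min: 04:15–05:30, 06:15–07:15, 09:15–11:00.
That's 3 windows.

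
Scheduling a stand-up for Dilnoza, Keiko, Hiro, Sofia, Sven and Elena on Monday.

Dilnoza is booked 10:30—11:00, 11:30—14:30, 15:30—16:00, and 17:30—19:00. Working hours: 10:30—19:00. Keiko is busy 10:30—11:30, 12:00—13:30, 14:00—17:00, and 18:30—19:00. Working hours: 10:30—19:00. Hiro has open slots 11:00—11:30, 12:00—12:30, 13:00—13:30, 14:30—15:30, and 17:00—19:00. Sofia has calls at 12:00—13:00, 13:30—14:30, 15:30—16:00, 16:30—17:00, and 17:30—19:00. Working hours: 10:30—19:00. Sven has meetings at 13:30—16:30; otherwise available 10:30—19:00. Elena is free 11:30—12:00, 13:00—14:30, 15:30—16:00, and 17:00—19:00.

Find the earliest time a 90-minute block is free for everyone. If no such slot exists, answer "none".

Dilnoza free within 10:30–19:00: 11:00–11:30, 14:30–15:30, 16:00–17:30.
Keiko free within 10:30–19:00: 11:30–12:00, 13:30–14:00, 17:00–18:30.
Sofia free within 10:30–19:00: 10:30–12:00, 13:00–13:30, 14:30–15:30, 16:00–16:30, 17:00–17:30.
Sven free within 10:30–19:00: 10:30–13:30, 16:30–19:00.
Dilnoza ∩ Keiko: 17:00–17:30.
Dilnoza ∩ Keiko ∩ Hiro: 17:00–17:30.
Dilnoza ∩ Keiko ∩ Hiro ∩ Sofia: 17:00–17:30.
Dilnoza ∩ Keiko ∩ Hiro ∩ Sofia ∩ Sven: 17:00–17:30.
Dilnoza ∩ Keiko ∩ Hiro ∩ Sofia ∩ Sven ∩ Elena: 17:00–17:30.
Windows ≥ 90 min: (none).

none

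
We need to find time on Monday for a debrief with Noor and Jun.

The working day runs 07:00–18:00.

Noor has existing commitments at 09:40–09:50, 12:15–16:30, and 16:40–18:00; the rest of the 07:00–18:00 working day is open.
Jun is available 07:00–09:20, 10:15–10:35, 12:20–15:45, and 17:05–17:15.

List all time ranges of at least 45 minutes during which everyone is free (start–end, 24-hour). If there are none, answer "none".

Noor free within 07:00–18:00: 07:00–09:40, 09:50–12:15, 16:30–16:40.
Noor ∩ Jun: 07:00–09:20, 10:15–10:35.
Windows ≥ 45 min: 07:00–09:20.

07:00–09:20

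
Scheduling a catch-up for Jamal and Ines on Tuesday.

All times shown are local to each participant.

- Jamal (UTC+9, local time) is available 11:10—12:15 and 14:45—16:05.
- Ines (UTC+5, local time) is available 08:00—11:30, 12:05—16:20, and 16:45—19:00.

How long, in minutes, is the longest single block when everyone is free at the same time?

Jamal → UTC: 02:10–03:15, 05:45–07:05.
Ines → UTC: 03:00–06:30, 07:05–11:20, 11:45–14:00.
Jamal ∩ Ines: 03:00–03:15, 05:45–06:30.
Common window lengths: 15, 45 min; longest is 45.

45 minutes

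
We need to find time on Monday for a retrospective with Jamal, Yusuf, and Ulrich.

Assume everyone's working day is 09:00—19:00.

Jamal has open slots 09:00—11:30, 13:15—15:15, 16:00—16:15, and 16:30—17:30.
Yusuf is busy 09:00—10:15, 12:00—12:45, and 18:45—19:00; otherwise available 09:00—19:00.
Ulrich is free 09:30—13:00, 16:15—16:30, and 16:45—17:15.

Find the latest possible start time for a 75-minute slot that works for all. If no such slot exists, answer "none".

10:15

Yusuf free within 09:00–19:00: 10:15–12:00, 12:45–18:45.
Jamal ∩ Yusuf: 10:15–11:30, 13:15–15:15, 16:00–16:15, 16:30–17:30.
Jamal ∩ Yusuf ∩ Ulrich: 10:15–11:30, 16:45–17:15.
Windows ≥ 75 min: 10:15–11:30.
Latest start in the last window 10:15–11:30 is 11:30 − 75 min = 10:15.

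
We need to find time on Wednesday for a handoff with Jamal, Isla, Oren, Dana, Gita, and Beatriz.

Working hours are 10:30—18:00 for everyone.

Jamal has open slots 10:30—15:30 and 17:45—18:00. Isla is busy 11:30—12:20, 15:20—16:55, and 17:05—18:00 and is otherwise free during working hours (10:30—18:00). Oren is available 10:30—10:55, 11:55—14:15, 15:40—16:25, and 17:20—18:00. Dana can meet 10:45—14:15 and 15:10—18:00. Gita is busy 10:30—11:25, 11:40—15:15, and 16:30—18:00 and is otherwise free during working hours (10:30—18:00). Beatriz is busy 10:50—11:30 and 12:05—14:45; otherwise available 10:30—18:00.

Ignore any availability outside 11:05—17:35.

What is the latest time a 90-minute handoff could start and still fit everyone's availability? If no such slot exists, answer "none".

Isla free within 10:30–18:00: 10:30–11:30, 12:20–15:20, 16:55–17:05.
Gita free within 10:30–18:00: 11:25–11:40, 15:15–16:30.
Beatriz free within 10:30–18:00: 10:30–10:50, 11:30–12:05, 14:45–18:00.
Jamal ∩ Isla: 10:30–11:30, 12:20–15:20.
Jamal ∩ Isla ∩ Oren: 10:30–10:55, 12:20–14:15.
Jamal ∩ Isla ∩ Oren ∩ Dana: 10:45–10:55, 12:20–14:15.
Jamal ∩ Isla ∩ Oren ∩ Dana ∩ Gita: (none).
Jamal ∩ Isla ∩ Oren ∩ Dana ∩ Gita ∩ Beatriz: (none).
Restricted to 11:05–17:35: (none).
Windows ≥ 90 min: (none).

none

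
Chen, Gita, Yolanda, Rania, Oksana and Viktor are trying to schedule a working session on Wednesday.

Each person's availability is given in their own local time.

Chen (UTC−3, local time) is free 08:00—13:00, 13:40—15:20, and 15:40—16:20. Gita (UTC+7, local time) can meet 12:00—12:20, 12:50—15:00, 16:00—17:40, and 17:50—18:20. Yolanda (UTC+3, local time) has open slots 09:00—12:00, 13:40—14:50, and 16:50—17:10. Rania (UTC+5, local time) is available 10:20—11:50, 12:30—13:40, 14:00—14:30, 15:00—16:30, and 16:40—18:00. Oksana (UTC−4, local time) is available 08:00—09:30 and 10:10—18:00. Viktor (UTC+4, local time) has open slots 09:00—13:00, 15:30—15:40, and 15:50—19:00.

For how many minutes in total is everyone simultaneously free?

Chen → UTC: 11:00–16:00, 16:40–18:20, 18:40–19:20.
Gita → UTC: 05:00–05:20, 05:50–08:00, 09:00–10:40, 10:50–11:20.
Yolanda → UTC: 06:00–09:00, 10:40–11:50, 13:50–14:10.
Rania → UTC: 05:20–06:50, 07:30–08:40, 09:00–09:30, 10:00–11:30, 11:40–13:00.
Oksana → UTC: 12:00–13:30, 14:10–22:00.
Viktor → UTC: 05:00–09:00, 11:30–11:40, 11:50–15:00.
Chen ∩ Gita: 11:00–11:20.
Chen ∩ Gita ∩ Yolanda: 11:00–11:20.
Chen ∩ Gita ∩ Yolanda ∩ Rania: 11:00–11:20.
Chen ∩ Gita ∩ Yolanda ∩ Rania ∩ Oksana: (none).
Chen ∩ Gita ∩ Yolanda ∩ Rania ∩ Oksana ∩ Viktor: (none).
Total common minutes: 0.

0 minutes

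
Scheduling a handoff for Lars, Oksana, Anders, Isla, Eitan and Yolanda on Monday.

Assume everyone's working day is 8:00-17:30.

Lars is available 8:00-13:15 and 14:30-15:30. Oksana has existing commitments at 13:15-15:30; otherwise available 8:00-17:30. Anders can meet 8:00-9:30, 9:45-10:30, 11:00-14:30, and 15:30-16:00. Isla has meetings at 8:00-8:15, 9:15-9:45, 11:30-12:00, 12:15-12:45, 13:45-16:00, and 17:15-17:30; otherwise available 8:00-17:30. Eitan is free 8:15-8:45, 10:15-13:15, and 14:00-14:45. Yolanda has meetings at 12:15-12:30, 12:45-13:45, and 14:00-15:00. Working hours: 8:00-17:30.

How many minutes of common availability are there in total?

Oksana free within 08:00–17:30: 08:00–13:15, 15:30–17:30.
Isla free within 08:00–17:30: 08:15–09:15, 09:45–11:30, 12:00–12:15, 12:45–13:45, 16:00–17:15.
Yolanda free within 08:00–17:30: 08:00–12:15, 12:30–12:45, 13:45–14:00, 15:00–17:30.
Lars ∩ Oksana: 08:00–13:15.
Lars ∩ Oksana ∩ Anders: 08:00–09:30, 09:45–10:30, 11:00–13:15.
Lars ∩ Oksana ∩ Anders ∩ Isla: 08:15–09:15, 09:45–10:30, 11:00–11:30, 12:00–12:15, 12:45–13:15.
Lars ∩ Oksana ∩ Anders ∩ Isla ∩ Eitan: 08:15–08:45, 10:15–10:30, 11:00–11:30, 12:00–12:15, 12:45–13:15.
Lars ∩ Oksana ∩ Anders ∩ Isla ∩ Eitan ∩ Yolanda: 08:15–08:45, 10:15–10:30, 11:00–11:30, 12:00–12:15.
Total common minutes: 30 + 15 + 30 + 15 = 90.

90 minutes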